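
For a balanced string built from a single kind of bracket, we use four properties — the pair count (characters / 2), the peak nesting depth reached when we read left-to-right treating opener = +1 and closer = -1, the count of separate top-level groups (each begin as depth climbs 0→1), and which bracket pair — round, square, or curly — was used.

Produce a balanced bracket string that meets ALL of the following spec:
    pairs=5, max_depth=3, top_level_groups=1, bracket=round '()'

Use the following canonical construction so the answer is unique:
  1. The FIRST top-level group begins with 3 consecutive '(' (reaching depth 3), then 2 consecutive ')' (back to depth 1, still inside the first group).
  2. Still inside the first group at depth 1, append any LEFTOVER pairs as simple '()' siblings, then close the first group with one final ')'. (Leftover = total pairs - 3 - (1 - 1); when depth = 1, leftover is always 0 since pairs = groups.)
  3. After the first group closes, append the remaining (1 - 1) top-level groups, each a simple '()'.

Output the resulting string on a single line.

Spec: pairs=5 depth=3 groups=1
Leftover pairs = 5 - 3 - (1-1) = 2
First group: deep chain of depth 3 + 2 sibling pairs
Remaining 0 groups: simple '()' each

Answer: ((())()())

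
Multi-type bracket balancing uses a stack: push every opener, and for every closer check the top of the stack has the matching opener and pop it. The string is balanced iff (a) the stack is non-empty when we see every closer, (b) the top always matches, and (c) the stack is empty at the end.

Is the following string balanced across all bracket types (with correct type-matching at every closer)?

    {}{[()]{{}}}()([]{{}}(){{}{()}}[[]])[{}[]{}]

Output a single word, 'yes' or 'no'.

pos 0: push '{'; stack = {
pos 1: '}' matches '{'; pop; stack = (empty)
pos 2: push '{'; stack = {
pos 3: push '['; stack = {[
pos 4: push '('; stack = {[(
pos 5: ')' matches '('; pop; stack = {[
pos 6: ']' matches '['; pop; stack = {
pos 7: push '{'; stack = {{
pos 8: push '{'; stack = {{{
pos 9: '}' matches '{'; pop; stack = {{
pos 10: '}' matches '{'; pop; stack = {
pos 11: '}' matches '{'; pop; stack = (empty)
pos 12: push '('; stack = (
pos 13: ')' matches '('; pop; stack = (empty)
pos 14: push '('; stack = (
pos 15: push '['; stack = ([
pos 16: ']' matches '['; pop; stack = (
pos 17: push '{'; stack = ({
pos 18: push '{'; stack = ({{
pos 19: '}' matches '{'; pop; stack = ({
pos 20: '}' matches '{'; pop; stack = (
pos 21: push '('; stack = ((
pos 22: ')' matches '('; pop; stack = (
pos 23: push '{'; stack = ({
pos 24: push '{'; stack = ({{
pos 25: '}' matches '{'; pop; stack = ({
pos 26: push '{'; stack = ({{
pos 27: push '('; stack = ({{(
pos 28: ')' matches '('; pop; stack = ({{
pos 29: '}' matches '{'; pop; stack = ({
pos 30: '}' matches '{'; pop; stack = (
pos 31: push '['; stack = ([
pos 32: push '['; stack = ([[
pos 33: ']' matches '['; pop; stack = ([
pos 34: ']' matches '['; pop; stack = (
pos 35: ')' matches '('; pop; stack = (empty)
pos 36: push '['; stack = [
pos 37: push '{'; stack = [{
pos 38: '}' matches '{'; pop; stack = [
pos 39: push '['; stack = [[
pos 40: ']' matches '['; pop; stack = [
pos 41: push '{'; stack = [{
pos 42: '}' matches '{'; pop; stack = [
pos 43: ']' matches '['; pop; stack = (empty)
end: stack empty → VALID
Verdict: properly nested → yes

Answer: yes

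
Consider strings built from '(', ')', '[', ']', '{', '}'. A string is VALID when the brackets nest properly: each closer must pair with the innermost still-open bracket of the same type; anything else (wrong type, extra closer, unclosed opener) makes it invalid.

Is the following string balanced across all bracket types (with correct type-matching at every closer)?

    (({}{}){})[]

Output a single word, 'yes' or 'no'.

pos 0: push '('; stack = (
pos 1: push '('; stack = ((
pos 2: push '{'; stack = (({
pos 3: '}' matches '{'; pop; stack = ((
pos 4: push '{'; stack = (({
pos 5: '}' matches '{'; pop; stack = ((
pos 6: ')' matches '('; pop; stack = (
pos 7: push '{'; stack = ({
pos 8: '}' matches '{'; pop; stack = (
pos 9: ')' matches '('; pop; stack = (empty)
pos 10: push '['; stack = [
pos 11: ']' matches '['; pop; stack = (empty)
end: stack empty → VALID
Verdict: properly nested → yes

Answer: yes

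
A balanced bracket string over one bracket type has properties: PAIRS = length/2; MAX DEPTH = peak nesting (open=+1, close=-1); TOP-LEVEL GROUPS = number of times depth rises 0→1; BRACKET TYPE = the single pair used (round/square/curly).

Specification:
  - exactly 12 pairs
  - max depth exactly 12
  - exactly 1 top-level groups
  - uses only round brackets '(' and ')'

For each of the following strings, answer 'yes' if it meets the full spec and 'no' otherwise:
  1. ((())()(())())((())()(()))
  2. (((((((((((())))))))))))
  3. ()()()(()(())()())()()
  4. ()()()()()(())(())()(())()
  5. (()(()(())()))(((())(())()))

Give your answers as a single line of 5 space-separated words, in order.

Answer: no yes no no no

Derivation:
String 1 '((())()(())())((())()(()))': depth seq [1 2 3 2 1 2 1 2 3 2 1 2 1 0 1 2 3 2 1 2 1 2 3 2 1 0]
  -> pairs=13 depth=3 groups=2 -> no
String 2 '(((((((((((())))))))))))': depth seq [1 2 3 4 5 6 7 8 9 10 11 12 11 10 9 8 7 6 5 4 3 2 1 0]
  -> pairs=12 depth=12 groups=1 -> yes
String 3 '()()()(()(())()())()()': depth seq [1 0 1 0 1 0 1 2 1 2 3 2 1 2 1 2 1 0 1 0 1 0]
  -> pairs=11 depth=3 groups=6 -> no
String 4 '()()()()()(())(())()(())()': depth seq [1 0 1 0 1 0 1 0 1 0 1 2 1 0 1 2 1 0 1 0 1 2 1 0 1 0]
  -> pairs=13 depth=2 groups=10 -> no
String 5 '(()(()(())()))(((())(())()))': depth seq [1 2 1 2 3 2 3 4 3 2 3 2 1 0 1 2 3 4 3 2 3 4 3 2 3 2 1 0]
  -> pairs=14 depth=4 groups=2 -> no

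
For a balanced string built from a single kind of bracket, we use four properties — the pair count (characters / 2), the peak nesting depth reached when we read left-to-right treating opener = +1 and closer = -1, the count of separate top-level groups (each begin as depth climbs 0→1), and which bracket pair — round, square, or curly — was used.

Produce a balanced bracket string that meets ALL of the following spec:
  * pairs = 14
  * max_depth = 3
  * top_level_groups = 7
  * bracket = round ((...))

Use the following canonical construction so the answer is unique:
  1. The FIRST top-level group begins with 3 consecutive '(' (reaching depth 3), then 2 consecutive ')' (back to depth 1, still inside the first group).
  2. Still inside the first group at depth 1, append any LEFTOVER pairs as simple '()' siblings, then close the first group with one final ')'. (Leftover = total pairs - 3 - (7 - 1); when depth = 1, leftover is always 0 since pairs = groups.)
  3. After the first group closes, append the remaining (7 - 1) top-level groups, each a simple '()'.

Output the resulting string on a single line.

Answer: ((())()()()()())()()()()()()

Derivation:
Spec: pairs=14 depth=3 groups=7
Leftover pairs = 14 - 3 - (7-1) = 5
First group: deep chain of depth 3 + 5 sibling pairs
Remaining 6 groups: simple '()' each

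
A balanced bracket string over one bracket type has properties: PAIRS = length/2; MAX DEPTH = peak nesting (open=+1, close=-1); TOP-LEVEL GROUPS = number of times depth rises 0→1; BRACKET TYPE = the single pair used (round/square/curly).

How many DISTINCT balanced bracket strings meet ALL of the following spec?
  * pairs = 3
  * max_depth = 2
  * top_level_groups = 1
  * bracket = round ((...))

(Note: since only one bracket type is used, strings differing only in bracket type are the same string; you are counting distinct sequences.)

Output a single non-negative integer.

Answer: 1

Derivation:
Spec: pairs=3 depth=2 groups=1
Count(depth <= 2) = 1
Count(depth <= 1) = 0
Count(depth == 2) = 1 - 0 = 1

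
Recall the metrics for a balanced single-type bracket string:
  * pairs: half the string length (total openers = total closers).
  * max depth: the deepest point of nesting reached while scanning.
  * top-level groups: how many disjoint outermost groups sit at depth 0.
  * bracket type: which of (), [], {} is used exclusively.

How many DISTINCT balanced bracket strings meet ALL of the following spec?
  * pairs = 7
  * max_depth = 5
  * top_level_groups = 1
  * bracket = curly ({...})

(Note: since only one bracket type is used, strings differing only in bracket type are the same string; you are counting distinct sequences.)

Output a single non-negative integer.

Spec: pairs=7 depth=5 groups=1
Count(depth <= 5) = 122
Count(depth <= 4) = 89
Count(depth == 5) = 122 - 89 = 33

Answer: 33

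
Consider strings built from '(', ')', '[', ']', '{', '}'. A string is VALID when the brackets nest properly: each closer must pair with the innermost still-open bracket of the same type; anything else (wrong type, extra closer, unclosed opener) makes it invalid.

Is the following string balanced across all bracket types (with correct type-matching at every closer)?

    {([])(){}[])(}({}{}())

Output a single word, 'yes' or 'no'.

Answer: no

Derivation:
pos 0: push '{'; stack = {
pos 1: push '('; stack = {(
pos 2: push '['; stack = {([
pos 3: ']' matches '['; pop; stack = {(
pos 4: ')' matches '('; pop; stack = {
pos 5: push '('; stack = {(
pos 6: ')' matches '('; pop; stack = {
pos 7: push '{'; stack = {{
pos 8: '}' matches '{'; pop; stack = {
pos 9: push '['; stack = {[
pos 10: ']' matches '['; pop; stack = {
pos 11: saw closer ')' but top of stack is '{' (expected '}') → INVALID
Verdict: type mismatch at position 11: ')' closes '{' → no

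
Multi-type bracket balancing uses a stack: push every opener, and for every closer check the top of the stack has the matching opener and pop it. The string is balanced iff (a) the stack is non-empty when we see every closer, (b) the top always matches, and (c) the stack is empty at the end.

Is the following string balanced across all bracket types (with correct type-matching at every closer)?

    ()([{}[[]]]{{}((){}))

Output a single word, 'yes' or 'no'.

Answer: no

Derivation:
pos 0: push '('; stack = (
pos 1: ')' matches '('; pop; stack = (empty)
pos 2: push '('; stack = (
pos 3: push '['; stack = ([
pos 4: push '{'; stack = ([{
pos 5: '}' matches '{'; pop; stack = ([
pos 6: push '['; stack = ([[
pos 7: push '['; stack = ([[[
pos 8: ']' matches '['; pop; stack = ([[
pos 9: ']' matches '['; pop; stack = ([
pos 10: ']' matches '['; pop; stack = (
pos 11: push '{'; stack = ({
pos 12: push '{'; stack = ({{
pos 13: '}' matches '{'; pop; stack = ({
pos 14: push '('; stack = ({(
pos 15: push '('; stack = ({((
pos 16: ')' matches '('; pop; stack = ({(
pos 17: push '{'; stack = ({({
pos 18: '}' matches '{'; pop; stack = ({(
pos 19: ')' matches '('; pop; stack = ({
pos 20: saw closer ')' but top of stack is '{' (expected '}') → INVALID
Verdict: type mismatch at position 20: ')' closes '{' → no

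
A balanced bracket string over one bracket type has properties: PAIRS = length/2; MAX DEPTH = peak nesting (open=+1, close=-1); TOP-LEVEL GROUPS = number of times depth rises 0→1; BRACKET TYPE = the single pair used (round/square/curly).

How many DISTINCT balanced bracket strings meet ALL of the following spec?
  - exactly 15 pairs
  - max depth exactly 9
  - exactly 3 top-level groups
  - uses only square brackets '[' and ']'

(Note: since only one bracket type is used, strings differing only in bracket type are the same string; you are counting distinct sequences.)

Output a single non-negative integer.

Spec: pairs=15 depth=9 groups=3
Count(depth <= 9) = 1925612
Count(depth <= 8) = 1901315
Count(depth == 9) = 1925612 - 1901315 = 24297

Answer: 24297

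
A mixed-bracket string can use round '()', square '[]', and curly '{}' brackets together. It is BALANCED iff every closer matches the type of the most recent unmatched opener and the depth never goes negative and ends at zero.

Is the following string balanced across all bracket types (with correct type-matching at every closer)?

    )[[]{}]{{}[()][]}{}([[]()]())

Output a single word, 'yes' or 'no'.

pos 0: saw closer ')' but stack is empty → INVALID
Verdict: unmatched closer ')' at position 0 → no

Answer: no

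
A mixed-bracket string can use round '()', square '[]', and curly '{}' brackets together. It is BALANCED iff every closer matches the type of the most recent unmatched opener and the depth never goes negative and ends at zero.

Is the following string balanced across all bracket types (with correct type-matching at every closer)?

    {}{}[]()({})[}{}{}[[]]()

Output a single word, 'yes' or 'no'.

Answer: no

Derivation:
pos 0: push '{'; stack = {
pos 1: '}' matches '{'; pop; stack = (empty)
pos 2: push '{'; stack = {
pos 3: '}' matches '{'; pop; stack = (empty)
pos 4: push '['; stack = [
pos 5: ']' matches '['; pop; stack = (empty)
pos 6: push '('; stack = (
pos 7: ')' matches '('; pop; stack = (empty)
pos 8: push '('; stack = (
pos 9: push '{'; stack = ({
pos 10: '}' matches '{'; pop; stack = (
pos 11: ')' matches '('; pop; stack = (empty)
pos 12: push '['; stack = [
pos 13: saw closer '}' but top of stack is '[' (expected ']') → INVALID
Verdict: type mismatch at position 13: '}' closes '[' → no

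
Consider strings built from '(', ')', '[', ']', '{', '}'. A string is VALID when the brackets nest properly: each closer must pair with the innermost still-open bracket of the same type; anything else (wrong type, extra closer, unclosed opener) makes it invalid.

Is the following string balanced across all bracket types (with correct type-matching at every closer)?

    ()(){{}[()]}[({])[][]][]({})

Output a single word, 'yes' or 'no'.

Answer: no

Derivation:
pos 0: push '('; stack = (
pos 1: ')' matches '('; pop; stack = (empty)
pos 2: push '('; stack = (
pos 3: ')' matches '('; pop; stack = (empty)
pos 4: push '{'; stack = {
pos 5: push '{'; stack = {{
pos 6: '}' matches '{'; pop; stack = {
pos 7: push '['; stack = {[
pos 8: push '('; stack = {[(
pos 9: ')' matches '('; pop; stack = {[
pos 10: ']' matches '['; pop; stack = {
pos 11: '}' matches '{'; pop; stack = (empty)
pos 12: push '['; stack = [
pos 13: push '('; stack = [(
pos 14: push '{'; stack = [({
pos 15: saw closer ']' but top of stack is '{' (expected '}') → INVALID
Verdict: type mismatch at position 15: ']' closes '{' → no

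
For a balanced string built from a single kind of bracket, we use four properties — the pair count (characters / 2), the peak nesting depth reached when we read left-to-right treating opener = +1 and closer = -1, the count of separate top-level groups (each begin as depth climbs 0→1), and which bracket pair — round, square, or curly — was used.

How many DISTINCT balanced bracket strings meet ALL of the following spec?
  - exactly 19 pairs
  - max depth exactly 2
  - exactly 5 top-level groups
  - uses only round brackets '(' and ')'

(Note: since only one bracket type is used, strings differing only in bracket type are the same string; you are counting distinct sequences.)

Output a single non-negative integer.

Spec: pairs=19 depth=2 groups=5
Count(depth <= 2) = 3060
Count(depth <= 1) = 0
Count(depth == 2) = 3060 - 0 = 3060

Answer: 3060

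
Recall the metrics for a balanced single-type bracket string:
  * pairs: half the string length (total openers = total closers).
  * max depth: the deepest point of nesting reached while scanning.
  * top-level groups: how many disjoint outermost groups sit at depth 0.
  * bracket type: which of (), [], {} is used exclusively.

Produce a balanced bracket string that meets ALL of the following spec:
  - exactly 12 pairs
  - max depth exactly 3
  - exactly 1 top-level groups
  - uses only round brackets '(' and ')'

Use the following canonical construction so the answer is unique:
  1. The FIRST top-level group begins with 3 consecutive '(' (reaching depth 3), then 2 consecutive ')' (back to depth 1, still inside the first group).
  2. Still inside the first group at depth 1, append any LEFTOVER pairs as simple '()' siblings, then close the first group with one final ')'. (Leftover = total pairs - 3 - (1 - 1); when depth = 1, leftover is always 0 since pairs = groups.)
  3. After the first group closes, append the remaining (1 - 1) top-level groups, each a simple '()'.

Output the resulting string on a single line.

Spec: pairs=12 depth=3 groups=1
Leftover pairs = 12 - 3 - (1-1) = 9
First group: deep chain of depth 3 + 9 sibling pairs
Remaining 0 groups: simple '()' each

Answer: ((())()()()()()()()()())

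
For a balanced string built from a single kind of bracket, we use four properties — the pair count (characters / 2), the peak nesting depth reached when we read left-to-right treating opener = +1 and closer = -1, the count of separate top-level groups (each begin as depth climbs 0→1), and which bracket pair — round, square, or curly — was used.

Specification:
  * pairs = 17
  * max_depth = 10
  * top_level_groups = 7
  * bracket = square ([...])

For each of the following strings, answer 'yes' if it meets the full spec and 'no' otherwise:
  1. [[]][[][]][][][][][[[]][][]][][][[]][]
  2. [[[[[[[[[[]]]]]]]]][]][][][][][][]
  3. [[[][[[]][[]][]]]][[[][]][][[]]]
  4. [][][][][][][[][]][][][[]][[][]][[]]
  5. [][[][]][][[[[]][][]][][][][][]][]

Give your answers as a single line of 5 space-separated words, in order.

String 1 '[[]][[][]][][][][][[[]][][]][][][[]][]': depth seq [1 2 1 0 1 2 1 2 1 0 1 0 1 0 1 0 1 0 1 2 3 2 1 2 1 2 1 0 1 0 1 0 1 2 1 0 1 0]
  -> pairs=19 depth=3 groups=11 -> no
String 2 '[[[[[[[[[[]]]]]]]]][]][][][][][][]': depth seq [1 2 3 4 5 6 7 8 9 10 9 8 7 6 5 4 3 2 1 2 1 0 1 0 1 0 1 0 1 0 1 0 1 0]
  -> pairs=17 depth=10 groups=7 -> yes
String 3 '[[[][[[]][[]][]]]][[[][]][][[]]]': depth seq [1 2 3 2 3 4 5 4 3 4 5 4 3 4 3 2 1 0 1 2 3 2 3 2 1 2 1 2 3 2 1 0]
  -> pairs=16 depth=5 groups=2 -> no
String 4 '[][][][][][][[][]][][][[]][[][]][[]]': depth seq [1 0 1 0 1 0 1 0 1 0 1 0 1 2 1 2 1 0 1 0 1 0 1 2 1 0 1 2 1 2 1 0 1 2 1 0]
  -> pairs=18 depth=2 groups=12 -> no
String 5 '[][[][]][][[[[]][][]][][][][][]][]': depth seq [1 0 1 2 1 2 1 0 1 0 1 2 3 4 3 2 3 2 3 2 1 2 1 2 1 2 1 2 1 2 1 0 1 0]
  -> pairs=17 depth=4 groups=5 -> no

Answer: no yes no no no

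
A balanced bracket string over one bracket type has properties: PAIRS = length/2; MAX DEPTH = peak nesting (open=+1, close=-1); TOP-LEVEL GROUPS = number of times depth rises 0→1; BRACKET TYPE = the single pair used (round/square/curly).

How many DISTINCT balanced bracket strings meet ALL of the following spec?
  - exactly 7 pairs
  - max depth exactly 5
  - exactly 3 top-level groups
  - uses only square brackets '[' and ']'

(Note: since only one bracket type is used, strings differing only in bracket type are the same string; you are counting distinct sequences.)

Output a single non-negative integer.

Spec: pairs=7 depth=5 groups=3
Count(depth <= 5) = 90
Count(depth <= 4) = 87
Count(depth == 5) = 90 - 87 = 3

Answer: 3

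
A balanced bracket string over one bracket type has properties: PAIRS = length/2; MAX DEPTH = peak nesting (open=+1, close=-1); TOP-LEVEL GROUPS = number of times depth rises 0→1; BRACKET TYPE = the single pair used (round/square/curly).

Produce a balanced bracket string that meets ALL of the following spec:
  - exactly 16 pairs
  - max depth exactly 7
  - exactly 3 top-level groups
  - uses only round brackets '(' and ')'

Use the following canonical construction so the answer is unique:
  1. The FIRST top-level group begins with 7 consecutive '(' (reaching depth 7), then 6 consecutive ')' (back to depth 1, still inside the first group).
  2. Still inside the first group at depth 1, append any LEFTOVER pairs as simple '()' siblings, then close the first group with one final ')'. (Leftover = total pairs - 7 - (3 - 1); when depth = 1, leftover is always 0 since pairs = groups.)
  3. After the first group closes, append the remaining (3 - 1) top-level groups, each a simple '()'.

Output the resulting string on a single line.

Answer: ((((((())))))()()()()()()())()()

Derivation:
Spec: pairs=16 depth=7 groups=3
Leftover pairs = 16 - 7 - (3-1) = 7
First group: deep chain of depth 7 + 7 sibling pairs
Remaining 2 groups: simple '()' each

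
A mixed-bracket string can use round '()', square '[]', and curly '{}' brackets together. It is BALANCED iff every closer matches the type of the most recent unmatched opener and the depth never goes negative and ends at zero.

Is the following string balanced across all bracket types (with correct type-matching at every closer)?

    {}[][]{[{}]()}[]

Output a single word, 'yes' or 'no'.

pos 0: push '{'; stack = {
pos 1: '}' matches '{'; pop; stack = (empty)
pos 2: push '['; stack = [
pos 3: ']' matches '['; pop; stack = (empty)
pos 4: push '['; stack = [
pos 5: ']' matches '['; pop; stack = (empty)
pos 6: push '{'; stack = {
pos 7: push '['; stack = {[
pos 8: push '{'; stack = {[{
pos 9: '}' matches '{'; pop; stack = {[
pos 10: ']' matches '['; pop; stack = {
pos 11: push '('; stack = {(
pos 12: ')' matches '('; pop; stack = {
pos 13: '}' matches '{'; pop; stack = (empty)
pos 14: push '['; stack = [
pos 15: ']' matches '['; pop; stack = (empty)
end: stack empty → VALID
Verdict: properly nested → yes

Answer: yes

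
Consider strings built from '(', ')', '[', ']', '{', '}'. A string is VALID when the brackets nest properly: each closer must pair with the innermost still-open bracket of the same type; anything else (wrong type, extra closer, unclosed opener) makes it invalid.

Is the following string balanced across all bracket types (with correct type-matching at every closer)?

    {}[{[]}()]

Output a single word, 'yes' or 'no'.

pos 0: push '{'; stack = {
pos 1: '}' matches '{'; pop; stack = (empty)
pos 2: push '['; stack = [
pos 3: push '{'; stack = [{
pos 4: push '['; stack = [{[
pos 5: ']' matches '['; pop; stack = [{
pos 6: '}' matches '{'; pop; stack = [
pos 7: push '('; stack = [(
pos 8: ')' matches '('; pop; stack = [
pos 9: ']' matches '['; pop; stack = (empty)
end: stack empty → VALID
Verdict: properly nested → yes

Answer: yes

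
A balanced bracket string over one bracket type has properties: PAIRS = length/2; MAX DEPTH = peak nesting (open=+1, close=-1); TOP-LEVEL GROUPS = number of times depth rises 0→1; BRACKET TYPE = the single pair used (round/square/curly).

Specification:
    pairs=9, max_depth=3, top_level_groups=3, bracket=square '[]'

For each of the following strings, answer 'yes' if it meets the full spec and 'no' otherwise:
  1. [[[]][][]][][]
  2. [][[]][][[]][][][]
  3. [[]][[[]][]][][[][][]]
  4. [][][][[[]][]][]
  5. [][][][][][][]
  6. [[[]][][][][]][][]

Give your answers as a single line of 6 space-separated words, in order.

String 1 '[[[]][][]][][]': depth seq [1 2 3 2 1 2 1 2 1 0 1 0 1 0]
  -> pairs=7 depth=3 groups=3 -> no
String 2 '[][[]][][[]][][][]': depth seq [1 0 1 2 1 0 1 0 1 2 1 0 1 0 1 0 1 0]
  -> pairs=9 depth=2 groups=7 -> no
String 3 '[[]][[[]][]][][[][][]]': depth seq [1 2 1 0 1 2 3 2 1 2 1 0 1 0 1 2 1 2 1 2 1 0]
  -> pairs=11 depth=3 groups=4 -> no
String 4 '[][][][[[]][]][]': depth seq [1 0 1 0 1 0 1 2 3 2 1 2 1 0 1 0]
  -> pairs=8 depth=3 groups=5 -> no
String 5 '[][][][][][][]': depth seq [1 0 1 0 1 0 1 0 1 0 1 0 1 0]
  -> pairs=7 depth=1 groups=7 -> no
String 6 '[[[]][][][][]][][]': depth seq [1 2 3 2 1 2 1 2 1 2 1 2 1 0 1 0 1 0]
  -> pairs=9 depth=3 groups=3 -> yes

Answer: no no no no no yes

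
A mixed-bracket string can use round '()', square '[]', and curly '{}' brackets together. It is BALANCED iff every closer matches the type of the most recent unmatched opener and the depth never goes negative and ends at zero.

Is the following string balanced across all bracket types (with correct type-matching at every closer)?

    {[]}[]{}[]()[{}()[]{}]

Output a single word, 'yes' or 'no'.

pos 0: push '{'; stack = {
pos 1: push '['; stack = {[
pos 2: ']' matches '['; pop; stack = {
pos 3: '}' matches '{'; pop; stack = (empty)
pos 4: push '['; stack = [
pos 5: ']' matches '['; pop; stack = (empty)
pos 6: push '{'; stack = {
pos 7: '}' matches '{'; pop; stack = (empty)
pos 8: push '['; stack = [
pos 9: ']' matches '['; pop; stack = (empty)
pos 10: push '('; stack = (
pos 11: ')' matches '('; pop; stack = (empty)
pos 12: push '['; stack = [
pos 13: push '{'; stack = [{
pos 14: '}' matches '{'; pop; stack = [
pos 15: push '('; stack = [(
pos 16: ')' matches '('; pop; stack = [
pos 17: push '['; stack = [[
pos 18: ']' matches '['; pop; stack = [
pos 19: push '{'; stack = [{
pos 20: '}' matches '{'; pop; stack = [
pos 21: ']' matches '['; pop; stack = (empty)
end: stack empty → VALID
Verdict: properly nested → yes

Answer: yes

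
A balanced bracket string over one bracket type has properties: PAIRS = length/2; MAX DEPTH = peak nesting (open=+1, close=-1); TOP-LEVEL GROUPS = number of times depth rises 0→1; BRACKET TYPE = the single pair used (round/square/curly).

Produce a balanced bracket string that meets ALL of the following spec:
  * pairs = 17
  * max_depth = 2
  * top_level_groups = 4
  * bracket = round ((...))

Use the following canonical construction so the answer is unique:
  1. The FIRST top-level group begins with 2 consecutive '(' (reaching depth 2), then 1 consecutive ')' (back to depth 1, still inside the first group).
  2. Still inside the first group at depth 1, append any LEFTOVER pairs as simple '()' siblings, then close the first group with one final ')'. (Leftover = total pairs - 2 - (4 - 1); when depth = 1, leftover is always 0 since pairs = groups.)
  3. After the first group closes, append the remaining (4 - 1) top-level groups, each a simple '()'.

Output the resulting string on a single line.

Spec: pairs=17 depth=2 groups=4
Leftover pairs = 17 - 2 - (4-1) = 12
First group: deep chain of depth 2 + 12 sibling pairs
Remaining 3 groups: simple '()' each

Answer: (()()()()()()()()()()()()())()()()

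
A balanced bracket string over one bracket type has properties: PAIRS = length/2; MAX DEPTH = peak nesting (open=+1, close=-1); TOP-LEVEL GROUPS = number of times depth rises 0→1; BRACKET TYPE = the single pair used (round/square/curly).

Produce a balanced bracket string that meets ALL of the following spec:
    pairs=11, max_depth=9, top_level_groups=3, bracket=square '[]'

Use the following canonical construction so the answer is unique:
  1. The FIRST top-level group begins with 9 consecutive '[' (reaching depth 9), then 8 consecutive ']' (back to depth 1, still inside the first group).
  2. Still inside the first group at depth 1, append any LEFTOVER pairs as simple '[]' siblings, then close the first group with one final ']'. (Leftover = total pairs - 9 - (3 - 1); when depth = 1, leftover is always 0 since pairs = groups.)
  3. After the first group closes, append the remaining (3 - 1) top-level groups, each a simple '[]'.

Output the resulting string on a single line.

Answer: [[[[[[[[[]]]]]]]]][][]

Derivation:
Spec: pairs=11 depth=9 groups=3
Leftover pairs = 11 - 9 - (3-1) = 0
First group: deep chain of depth 9 + 0 sibling pairs
Remaining 2 groups: simple '[]' each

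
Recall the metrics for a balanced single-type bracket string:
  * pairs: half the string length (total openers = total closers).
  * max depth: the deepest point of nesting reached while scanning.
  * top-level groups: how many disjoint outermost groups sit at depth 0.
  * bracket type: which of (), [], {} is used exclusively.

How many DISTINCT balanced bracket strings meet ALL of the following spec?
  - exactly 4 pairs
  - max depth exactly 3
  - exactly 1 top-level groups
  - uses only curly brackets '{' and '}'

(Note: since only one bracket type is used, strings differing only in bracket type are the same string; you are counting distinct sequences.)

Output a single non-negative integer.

Answer: 3

Derivation:
Spec: pairs=4 depth=3 groups=1
Count(depth <= 3) = 4
Count(depth <= 2) = 1
Count(depth == 3) = 4 - 1 = 3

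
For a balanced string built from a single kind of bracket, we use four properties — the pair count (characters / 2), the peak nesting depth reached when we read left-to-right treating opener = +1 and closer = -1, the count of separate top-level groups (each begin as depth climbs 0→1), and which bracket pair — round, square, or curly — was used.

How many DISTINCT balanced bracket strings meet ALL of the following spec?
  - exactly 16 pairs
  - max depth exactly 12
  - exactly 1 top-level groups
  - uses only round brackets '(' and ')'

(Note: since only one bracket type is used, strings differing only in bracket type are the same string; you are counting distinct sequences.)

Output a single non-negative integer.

Answer: 16500

Derivation:
Spec: pairs=16 depth=12 groups=1
Count(depth <= 12) = 9691625
Count(depth <= 11) = 9675125
Count(depth == 12) = 9691625 - 9675125 = 16500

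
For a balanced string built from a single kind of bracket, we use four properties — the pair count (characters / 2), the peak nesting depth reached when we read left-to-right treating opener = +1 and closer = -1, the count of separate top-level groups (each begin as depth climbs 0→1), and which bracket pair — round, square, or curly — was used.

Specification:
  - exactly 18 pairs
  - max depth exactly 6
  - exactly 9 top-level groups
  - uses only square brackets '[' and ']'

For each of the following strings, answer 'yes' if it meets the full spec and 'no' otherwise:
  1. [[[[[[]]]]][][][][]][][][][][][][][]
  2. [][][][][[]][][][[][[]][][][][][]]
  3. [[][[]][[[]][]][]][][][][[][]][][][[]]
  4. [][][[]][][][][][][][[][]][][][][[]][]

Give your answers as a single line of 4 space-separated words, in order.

Answer: yes no no no

Derivation:
String 1 '[[[[[[]]]]][][][][]][][][][][][][][]': depth seq [1 2 3 4 5 6 5 4 3 2 1 2 1 2 1 2 1 2 1 0 1 0 1 0 1 0 1 0 1 0 1 0 1 0 1 0]
  -> pairs=18 depth=6 groups=9 -> yes
String 2 '[][][][][[]][][][[][[]][][][][][]]': depth seq [1 0 1 0 1 0 1 0 1 2 1 0 1 0 1 0 1 2 1 2 3 2 1 2 1 2 1 2 1 2 1 2 1 0]
  -> pairs=17 depth=3 groups=8 -> no
String 3 '[[][[]][[[]][]][]][][][][[][]][][][[]]': depth seq [1 2 1 2 3 2 1 2 3 4 3 2 3 2 1 2 1 0 1 0 1 0 1 0 1 2 1 2 1 0 1 0 1 0 1 2 1 0]
  -> pairs=19 depth=4 groups=8 -> no
String 4 '[][][[]][][][][][][][[][]][][][][[]][]': depth seq [1 0 1 0 1 2 1 0 1 0 1 0 1 0 1 0 1 0 1 0 1 2 1 2 1 0 1 0 1 0 1 0 1 2 1 0 1 0]
  -> pairs=19 depth=2 groups=15 -> no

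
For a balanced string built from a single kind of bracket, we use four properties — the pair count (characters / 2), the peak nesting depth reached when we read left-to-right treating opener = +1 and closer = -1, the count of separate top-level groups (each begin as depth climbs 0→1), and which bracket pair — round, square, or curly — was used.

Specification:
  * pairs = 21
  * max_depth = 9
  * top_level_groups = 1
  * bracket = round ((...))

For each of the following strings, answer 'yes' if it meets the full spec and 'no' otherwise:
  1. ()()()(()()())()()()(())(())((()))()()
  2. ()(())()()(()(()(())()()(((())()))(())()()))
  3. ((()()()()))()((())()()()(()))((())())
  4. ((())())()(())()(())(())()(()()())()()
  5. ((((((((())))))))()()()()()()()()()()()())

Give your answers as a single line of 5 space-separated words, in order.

Answer: no no no no yes

Derivation:
String 1 '()()()(()()())()()()(())(())((()))()()': depth seq [1 0 1 0 1 0 1 2 1 2 1 2 1 0 1 0 1 0 1 0 1 2 1 0 1 2 1 0 1 2 3 2 1 0 1 0 1 0]
  -> pairs=19 depth=3 groups=12 -> no
String 2 '()(())()()(()(()(())()()(((())()))(())()()))': depth seq [1 0 1 2 1 0 1 0 1 0 1 2 1 2 3 2 3 4 3 2 3 2 3 2 3 4 5 6 5 4 5 4 3 2 3 4 3 2 3 2 3 2 1 0]
  -> pairs=22 depth=6 groups=5 -> no
String 3 '((()()()()))()((())()()()(()))((())())': depth seq [1 2 3 2 3 2 3 2 3 2 1 0 1 0 1 2 3 2 1 2 1 2 1 2 1 2 3 2 1 0 1 2 3 2 1 2 1 0]
  -> pairs=19 depth=3 groups=4 -> no
String 4 '((())())()(())()(())(())()(()()())()()': depth seq [1 2 3 2 1 2 1 0 1 0 1 2 1 0 1 0 1 2 1 0 1 2 1 0 1 0 1 2 1 2 1 2 1 0 1 0 1 0]
  -> pairs=19 depth=3 groups=10 -> no
String 5 '((((((((())))))))()()()()()()()()()()()())': depth seq [1 2 3 4 5 6 7 8 9 8 7 6 5 4 3 2 1 2 1 2 1 2 1 2 1 2 1 2 1 2 1 2 1 2 1 2 1 2 1 2 1 0]
  -> pairs=21 depth=9 groups=1 -> yes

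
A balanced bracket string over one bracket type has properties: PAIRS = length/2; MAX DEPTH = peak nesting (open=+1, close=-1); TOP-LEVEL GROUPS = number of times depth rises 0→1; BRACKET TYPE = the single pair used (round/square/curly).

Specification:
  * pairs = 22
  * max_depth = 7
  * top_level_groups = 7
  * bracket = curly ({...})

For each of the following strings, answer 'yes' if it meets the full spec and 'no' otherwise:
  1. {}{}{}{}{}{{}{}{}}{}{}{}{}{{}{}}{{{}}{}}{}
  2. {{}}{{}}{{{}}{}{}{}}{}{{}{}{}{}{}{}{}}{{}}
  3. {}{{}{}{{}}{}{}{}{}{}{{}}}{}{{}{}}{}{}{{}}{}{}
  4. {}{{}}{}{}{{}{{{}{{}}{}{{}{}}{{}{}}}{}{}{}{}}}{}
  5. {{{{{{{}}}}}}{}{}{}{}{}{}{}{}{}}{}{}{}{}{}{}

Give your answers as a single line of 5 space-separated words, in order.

Answer: no no no no yes

Derivation:
String 1 '{}{}{}{}{}{{}{}{}}{}{}{}{}{{}{}}{{{}}{}}{}': depth seq [1 0 1 0 1 0 1 0 1 0 1 2 1 2 1 2 1 0 1 0 1 0 1 0 1 0 1 2 1 2 1 0 1 2 3 2 1 2 1 0 1 0]
  -> pairs=21 depth=3 groups=13 -> no
String 2 '{{}}{{}}{{{}}{}{}{}}{}{{}{}{}{}{}{}{}}{{}}': depth seq [1 2 1 0 1 2 1 0 1 2 3 2 1 2 1 2 1 2 1 0 1 0 1 2 1 2 1 2 1 2 1 2 1 2 1 2 1 0 1 2 1 0]
  -> pairs=21 depth=3 groups=6 -> no
String 3 '{}{{}{}{{}}{}{}{}{}{}{{}}}{}{{}{}}{}{}{{}}{}{}': depth seq [1 0 1 2 1 2 1 2 3 2 1 2 1 2 1 2 1 2 1 2 1 2 3 2 1 0 1 0 1 2 1 2 1 0 1 0 1 0 1 2 1 0 1 0 1 0]
  -> pairs=23 depth=3 groups=9 -> no
String 4 '{}{{}}{}{}{{}{{{}{{}}{}{{}{}}{{}{}}}{}{}{}{}}}{}': depth seq [1 0 1 2 1 0 1 0 1 0 1 2 1 2 3 4 3 4 5 4 3 4 3 4 5 4 5 4 3 4 5 4 5 4 3 2 3 2 3 2 3 2 3 2 1 0 1 0]
  -> pairs=24 depth=5 groups=6 -> no
String 5 '{{{{{{{}}}}}}{}{}{}{}{}{}{}{}{}}{}{}{}{}{}{}': depth seq [1 2 3 4 5 6 7 6 5 4 3 2 1 2 1 2 1 2 1 2 1 2 1 2 1 2 1 2 1 2 1 0 1 0 1 0 1 0 1 0 1 0 1 0]
  -> pairs=22 depth=7 groups=7 -> yes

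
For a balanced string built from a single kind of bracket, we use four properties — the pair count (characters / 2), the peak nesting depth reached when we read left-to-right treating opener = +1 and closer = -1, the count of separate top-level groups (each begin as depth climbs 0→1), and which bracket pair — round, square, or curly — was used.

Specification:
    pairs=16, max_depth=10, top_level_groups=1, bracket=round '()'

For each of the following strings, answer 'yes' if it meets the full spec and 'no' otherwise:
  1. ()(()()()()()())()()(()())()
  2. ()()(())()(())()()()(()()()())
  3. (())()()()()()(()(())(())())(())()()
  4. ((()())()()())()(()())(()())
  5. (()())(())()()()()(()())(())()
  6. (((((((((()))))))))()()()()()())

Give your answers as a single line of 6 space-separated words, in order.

Answer: no no no no no yes

Derivation:
String 1 '()(()()()()()())()()(()())()': depth seq [1 0 1 2 1 2 1 2 1 2 1 2 1 2 1 0 1 0 1 0 1 2 1 2 1 0 1 0]
  -> pairs=14 depth=2 groups=6 -> no
String 2 '()()(())()(())()()()(()()()())': depth seq [1 0 1 0 1 2 1 0 1 0 1 2 1 0 1 0 1 0 1 0 1 2 1 2 1 2 1 2 1 0]
  -> pairs=15 depth=2 groups=9 -> no
String 3 '(())()()()()()(()(())(())())(())()()': depth seq [1 2 1 0 1 0 1 0 1 0 1 0 1 0 1 2 1 2 3 2 1 2 3 2 1 2 1 0 1 2 1 0 1 0 1 0]
  -> pairs=18 depth=3 groups=10 -> no
String 4 '((()())()()())()(()())(()())': depth seq [1 2 3 2 3 2 1 2 1 2 1 2 1 0 1 0 1 2 1 2 1 0 1 2 1 2 1 0]
  -> pairs=14 depth=3 groups=4 -> no
String 5 '(()())(())()()()()(()())(())()': depth seq [1 2 1 2 1 0 1 2 1 0 1 0 1 0 1 0 1 0 1 2 1 2 1 0 1 2 1 0 1 0]
  -> pairs=15 depth=2 groups=9 -> no
String 6 '(((((((((()))))))))()()()()()())': depth seq [1 2 3 4 5 6 7 8 9 10 9 8 7 6 5 4 3 2 1 2 1 2 1 2 1 2 1 2 1 2 1 0]
  -> pairs=16 depth=10 groups=1 -> yes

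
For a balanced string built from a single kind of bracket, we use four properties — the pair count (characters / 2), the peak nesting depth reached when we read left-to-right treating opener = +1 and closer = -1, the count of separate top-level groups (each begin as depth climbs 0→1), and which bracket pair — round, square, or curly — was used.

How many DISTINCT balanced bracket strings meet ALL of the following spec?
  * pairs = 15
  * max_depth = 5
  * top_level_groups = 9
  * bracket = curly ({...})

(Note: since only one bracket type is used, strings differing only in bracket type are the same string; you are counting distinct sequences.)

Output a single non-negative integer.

Spec: pairs=15 depth=5 groups=9
Count(depth <= 5) = 23094
Count(depth <= 4) = 21897
Count(depth == 5) = 23094 - 21897 = 1197

Answer: 1197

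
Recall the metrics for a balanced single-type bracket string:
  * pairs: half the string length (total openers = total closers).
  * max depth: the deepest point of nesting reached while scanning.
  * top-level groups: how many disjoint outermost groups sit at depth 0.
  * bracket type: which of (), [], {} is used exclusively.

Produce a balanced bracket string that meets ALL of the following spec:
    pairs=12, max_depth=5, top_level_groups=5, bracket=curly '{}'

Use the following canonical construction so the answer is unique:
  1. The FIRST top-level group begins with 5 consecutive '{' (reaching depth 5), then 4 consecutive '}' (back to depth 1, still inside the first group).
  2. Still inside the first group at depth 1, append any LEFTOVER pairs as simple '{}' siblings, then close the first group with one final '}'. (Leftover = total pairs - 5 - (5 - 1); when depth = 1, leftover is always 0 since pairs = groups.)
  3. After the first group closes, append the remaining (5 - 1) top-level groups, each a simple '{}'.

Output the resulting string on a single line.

Answer: {{{{{}}}}{}{}{}}{}{}{}{}

Derivation:
Spec: pairs=12 depth=5 groups=5
Leftover pairs = 12 - 5 - (5-1) = 3
First group: deep chain of depth 5 + 3 sibling pairs
Remaining 4 groups: simple '{}' each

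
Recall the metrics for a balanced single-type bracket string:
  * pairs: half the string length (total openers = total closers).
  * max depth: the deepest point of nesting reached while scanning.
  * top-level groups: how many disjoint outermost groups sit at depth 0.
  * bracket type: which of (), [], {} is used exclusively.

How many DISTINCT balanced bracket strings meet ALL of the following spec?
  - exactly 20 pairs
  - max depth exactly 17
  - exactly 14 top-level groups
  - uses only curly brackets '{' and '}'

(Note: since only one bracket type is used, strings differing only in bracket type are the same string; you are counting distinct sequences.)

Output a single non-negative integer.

Spec: pairs=20 depth=17 groups=14
Count(depth <= 17) = 123970
Count(depth <= 16) = 123970
Count(depth == 17) = 123970 - 123970 = 0

Answer: 0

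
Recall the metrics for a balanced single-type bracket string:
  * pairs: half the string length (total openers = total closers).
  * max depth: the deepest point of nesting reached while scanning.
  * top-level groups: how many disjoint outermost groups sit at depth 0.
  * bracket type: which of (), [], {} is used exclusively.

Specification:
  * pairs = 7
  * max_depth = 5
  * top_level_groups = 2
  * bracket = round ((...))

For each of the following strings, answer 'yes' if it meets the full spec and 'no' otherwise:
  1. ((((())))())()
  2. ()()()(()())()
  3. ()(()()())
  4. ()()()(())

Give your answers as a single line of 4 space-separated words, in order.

String 1 '((((())))())()': depth seq [1 2 3 4 5 4 3 2 1 2 1 0 1 0]
  -> pairs=7 depth=5 groups=2 -> yes
String 2 '()()()(()())()': depth seq [1 0 1 0 1 0 1 2 1 2 1 0 1 0]
  -> pairs=7 depth=2 groups=5 -> no
String 3 '()(()()())': depth seq [1 0 1 2 1 2 1 2 1 0]
  -> pairs=5 depth=2 groups=2 -> no
String 4 '()()()(())': depth seq [1 0 1 0 1 0 1 2 1 0]
  -> pairs=5 depth=2 groups=4 -> no

Answer: yes no no no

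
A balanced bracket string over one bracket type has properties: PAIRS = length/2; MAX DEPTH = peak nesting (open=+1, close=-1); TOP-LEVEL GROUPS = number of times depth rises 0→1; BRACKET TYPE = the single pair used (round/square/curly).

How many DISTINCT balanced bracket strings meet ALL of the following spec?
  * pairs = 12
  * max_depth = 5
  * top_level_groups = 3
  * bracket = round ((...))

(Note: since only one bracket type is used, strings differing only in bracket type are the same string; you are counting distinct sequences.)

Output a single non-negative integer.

Spec: pairs=12 depth=5 groups=3
Count(depth <= 5) = 33725
Count(depth <= 4) = 21176
Count(depth == 5) = 33725 - 21176 = 12549

Answer: 12549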